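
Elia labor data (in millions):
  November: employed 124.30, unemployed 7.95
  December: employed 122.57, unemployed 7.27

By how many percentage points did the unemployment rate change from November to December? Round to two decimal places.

The unemployment rate changed by −0.41 percentage points.

November: labor force = 124.30 + 7.95 = 132.25; u = 7.95/132.25 = 6.01%.
December: labor force = 122.57 + 7.27 = 129.84; u = 7.27/129.84 = 5.60%.
Change = 5.60% − 6.01% = −0.41 pp.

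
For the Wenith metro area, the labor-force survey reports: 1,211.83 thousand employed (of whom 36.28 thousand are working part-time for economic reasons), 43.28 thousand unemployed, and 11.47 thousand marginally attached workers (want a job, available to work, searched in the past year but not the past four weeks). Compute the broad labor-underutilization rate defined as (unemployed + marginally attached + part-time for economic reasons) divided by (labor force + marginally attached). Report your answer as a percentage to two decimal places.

Labor force = 1,211.83 + 43.28 = 1,255.11 thousand.
Numerator = 43.28 + 11.47 + 36.28 = 91.03 thousand.
Denominator = 1,255.11 + 11.47 = 1,266.58 thousand.
Broad rate = 91.03 / 1,266.58 = 7.19%.

Broad underutilization rate ≈ 7.19%.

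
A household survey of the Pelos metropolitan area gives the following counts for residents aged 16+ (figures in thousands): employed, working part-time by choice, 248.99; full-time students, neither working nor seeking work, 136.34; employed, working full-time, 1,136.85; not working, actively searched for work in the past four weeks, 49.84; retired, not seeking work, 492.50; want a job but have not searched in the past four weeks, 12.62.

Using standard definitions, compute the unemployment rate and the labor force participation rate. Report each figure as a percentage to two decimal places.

Employed = 248.99 + 1,136.85 = 1,385.84 thousand.
Unemployed = 49.84 thousand.
Labor force = 1,385.84 + 49.84 = 1,435.68 thousand.
Not in labor force = 136.34 + 492.50 + 12.62 = 641.46 thousand (those not working and not actively searching are outside the labor force — including those who want a job but have given up searching).
Civilian working-age population = 1,435.68 + 641.46 = 2,077.14 thousand.
Unemployment rate = 49.84 / 1,435.68 = 3.47%.
Labor force participation rate = 1,435.68 / 2,077.14 = 69.12%.

Unemployment rate ≈ 3.47%; labor force participation rate ≈ 69.12%.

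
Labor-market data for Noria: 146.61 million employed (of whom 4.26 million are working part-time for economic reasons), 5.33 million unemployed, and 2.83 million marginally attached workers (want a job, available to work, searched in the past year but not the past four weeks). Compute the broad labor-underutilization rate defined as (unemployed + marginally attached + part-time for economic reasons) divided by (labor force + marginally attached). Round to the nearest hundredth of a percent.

Broad underutilization rate ≈ 8.02%.

Labor force = 146.61 + 5.33 = 151.94 million.
Numerator = 5.33 + 2.83 + 4.26 = 12.42 million.
Denominator = 151.94 + 2.83 = 154.77 million.
Broad rate = 12.42 / 154.77 = 8.02%.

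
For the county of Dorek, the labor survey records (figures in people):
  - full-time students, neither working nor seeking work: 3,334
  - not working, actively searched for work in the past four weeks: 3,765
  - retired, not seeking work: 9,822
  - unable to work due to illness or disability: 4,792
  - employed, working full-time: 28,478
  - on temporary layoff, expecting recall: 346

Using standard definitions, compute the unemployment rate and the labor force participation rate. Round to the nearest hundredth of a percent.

Employed = 28,478.
Unemployed = 3,765 + 346 = 4,111 (jobless and actively searching, or on temporary layoff).
Labor force = 28,478 + 4,111 = 32,589.
Not in labor force = 3,334 + 9,822 + 4,792 = 17,948 (those not working and not actively searching are outside the labor force).
Civilian working-age population = 32,589 + 17,948 = 50,537.
Unemployment rate = 4,111 / 32,589 = 12.61%.
Labor force participation rate = 32,589 / 50,537 = 64.49%.

Unemployment rate ≈ 12.61%; labor force participation rate ≈ 64.49%.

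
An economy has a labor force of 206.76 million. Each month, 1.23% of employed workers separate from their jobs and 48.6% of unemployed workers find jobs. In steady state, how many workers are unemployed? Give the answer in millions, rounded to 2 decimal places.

About 5.10 million are unemployed in steady state.

Steady-state unemployment rate u* = s/(s+f) = 1.23/(1.23+48.6) = 0.024684.
Unemployed = u* × labor force = 0.024684 × 206.76 ≈ 5.10 million.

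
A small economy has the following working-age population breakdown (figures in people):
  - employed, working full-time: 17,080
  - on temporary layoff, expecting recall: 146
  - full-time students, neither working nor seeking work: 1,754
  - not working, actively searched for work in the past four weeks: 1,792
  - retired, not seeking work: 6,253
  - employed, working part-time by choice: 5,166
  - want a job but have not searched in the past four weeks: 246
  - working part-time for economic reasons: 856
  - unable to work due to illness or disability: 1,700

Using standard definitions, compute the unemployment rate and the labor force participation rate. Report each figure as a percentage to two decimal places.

Employed = 17,080 + 5,166 + 856 = 23,102 (anyone who worked, including part-time for economic reasons, counts as employed).
Unemployed = 146 + 1,792 = 1,938 (jobless and actively searching, or on temporary layoff).
Labor force = 23,102 + 1,938 = 25,040.
Not in labor force = 1,754 + 6,253 + 246 + 1,700 = 9,953 (those not working and not actively searching are outside the labor force — including those who want a job but have given up searching).
Civilian working-age population = 25,040 + 9,953 = 34,993.
Unemployment rate = 1,938 / 25,040 = 7.74%.
Labor force participation rate = 25,040 / 34,993 = 71.56%.

Unemployment rate ≈ 7.74%; labor force participation rate ≈ 71.56%.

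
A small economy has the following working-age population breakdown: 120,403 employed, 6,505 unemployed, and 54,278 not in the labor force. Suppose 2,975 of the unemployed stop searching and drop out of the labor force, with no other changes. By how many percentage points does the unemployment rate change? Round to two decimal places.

The unemployment rate changes by −2.28 percentage points.

Initially, labor force = 120,403 + 6,505 = 126,908, so u = 6,505/126,908 = 5.13%.
After the change, unemployed and labor force both fall by 2,975 → E = 120,403, U = 3,530, labor force = 123,933.
New unemployment rate = 3,530 / 123,933 = 2.85%.
Change = 2.85% − 5.13% = −2.28 percentage points.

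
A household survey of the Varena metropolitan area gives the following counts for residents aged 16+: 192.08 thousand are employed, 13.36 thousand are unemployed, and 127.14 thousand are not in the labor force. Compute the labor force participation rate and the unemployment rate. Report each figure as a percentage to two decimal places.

Labor force = employed + unemployed = 192.08 + 13.36 = 205.44 thousand.
Working-age population = 205.44 + 127.14 = 332.58 thousand.
Unemployment rate = 13.36 / 205.44 = 6.50%.
Labor force participation rate = 205.44 / 332.58 = 61.77%.

Labor force participation rate ≈ 61.77%; unemployment rate ≈ 6.50%.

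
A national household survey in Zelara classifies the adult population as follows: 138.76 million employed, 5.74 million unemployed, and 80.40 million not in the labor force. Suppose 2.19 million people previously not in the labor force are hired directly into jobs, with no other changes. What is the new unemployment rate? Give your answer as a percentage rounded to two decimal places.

New unemployment rate ≈ 3.91%.

Initially, labor force = 138.76 + 5.74 = 144.50 million, so u = 5.74/144.50 = 3.97%.
After the change, employed and labor force both rise by 2.19; unemployed unchanged → E = 140.95, U = 5.74, labor force = 146.69 million.
New unemployment rate = 5.74 / 146.69 = 3.91%.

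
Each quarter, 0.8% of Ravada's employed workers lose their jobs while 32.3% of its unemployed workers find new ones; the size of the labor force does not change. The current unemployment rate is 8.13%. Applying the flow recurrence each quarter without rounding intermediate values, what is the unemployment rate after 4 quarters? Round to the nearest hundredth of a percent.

With a fixed labor force, u_{t+1} = u_t + s·(1−u_t) − f·u_t = u_t·(1−s−f) + s.
Here 1−s−f = 0.669 and s = 0.008.
u_1 = 0.081300 × 0.669 + 0.008 = 0.062390.
u_2 = 0.062390 × 0.669 + 0.008 = 0.049739.
u_3 = 0.049739 × 0.669 + 0.008 = 0.041275.
u_4 = 0.041275 × 0.669 + 0.008 = 0.035613.

Unemployment rate after four quarters ≈ 3.56%.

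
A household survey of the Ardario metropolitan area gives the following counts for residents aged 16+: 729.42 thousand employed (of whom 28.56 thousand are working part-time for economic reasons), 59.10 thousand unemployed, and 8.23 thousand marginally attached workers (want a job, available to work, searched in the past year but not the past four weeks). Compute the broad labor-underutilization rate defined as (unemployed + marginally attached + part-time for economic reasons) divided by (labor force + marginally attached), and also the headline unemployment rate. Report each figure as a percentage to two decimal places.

Labor force = 729.42 + 59.10 = 788.52 thousand.
Numerator = 59.10 + 8.23 + 28.56 = 95.89 thousand.
Denominator = 788.52 + 8.23 = 796.75 thousand.
Broad rate = 95.89 / 796.75 = 12.04%.
Headline unemployment rate = 59.10 / 788.52 = 7.50%.

Broad underutilization rate ≈ 12.04%; headline unemployment rate ≈ 7.50%.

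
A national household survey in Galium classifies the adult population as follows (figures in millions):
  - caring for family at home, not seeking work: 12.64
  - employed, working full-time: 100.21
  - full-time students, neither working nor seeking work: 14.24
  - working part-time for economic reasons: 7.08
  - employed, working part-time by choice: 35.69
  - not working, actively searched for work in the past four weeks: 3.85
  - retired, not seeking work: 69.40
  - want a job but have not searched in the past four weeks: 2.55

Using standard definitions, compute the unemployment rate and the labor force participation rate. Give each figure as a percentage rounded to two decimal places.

Unemployment rate ≈ 2.62%; labor force participation rate ≈ 59.77%.

Employed = 100.21 + 7.08 + 35.69 = 142.98 million (anyone who worked, including part-time for economic reasons, counts as employed).
Unemployed = 3.85 million.
Labor force = 142.98 + 3.85 = 146.83 million.
Not in labor force = 12.64 + 14.24 + 69.40 + 2.55 = 98.83 million (those not working and not actively searching are outside the labor force — including those who want a job but have given up searching).
Civilian working-age population = 146.83 + 98.83 = 245.66 million.
Unemployment rate = 3.85 / 146.83 = 2.62%.
Labor force participation rate = 146.83 / 245.66 = 59.77%.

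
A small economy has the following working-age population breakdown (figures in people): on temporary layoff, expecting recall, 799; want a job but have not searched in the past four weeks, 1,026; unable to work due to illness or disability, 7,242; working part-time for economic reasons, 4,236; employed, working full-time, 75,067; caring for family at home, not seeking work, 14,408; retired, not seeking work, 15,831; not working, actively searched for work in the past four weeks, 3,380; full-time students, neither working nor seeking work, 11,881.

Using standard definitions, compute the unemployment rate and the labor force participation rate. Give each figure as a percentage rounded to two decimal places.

Unemployment rate ≈ 5.01%; labor force participation rate ≈ 62.36%.

Employed = 4,236 + 75,067 = 79,303 (anyone who worked, including part-time for economic reasons, counts as employed).
Unemployed = 799 + 3,380 = 4,179 (jobless and actively searching, or on temporary layoff).
Labor force = 79,303 + 4,179 = 83,482.
Not in labor force = 1,026 + 7,242 + 14,408 + 15,831 + 11,881 = 50,388 (those not working and not actively searching are outside the labor force — including those who want a job but have given up searching).
Civilian working-age population = 83,482 + 50,388 = 133,870.
Unemployment rate = 4,179 / 83,482 = 5.01%.
Labor force participation rate = 83,482 / 133,870 = 62.36%.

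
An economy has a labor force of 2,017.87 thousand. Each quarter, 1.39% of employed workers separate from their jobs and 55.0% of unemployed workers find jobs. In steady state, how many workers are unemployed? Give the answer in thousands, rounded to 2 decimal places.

About 49.74 thousand are unemployed in steady state.

Steady-state unemployment rate u* = s/(s+f) = 1.39/(1.39+55.0) = 0.024650.
Unemployed = u* × labor force = 0.024650 × 2,017.87 ≈ 49.74 thousand.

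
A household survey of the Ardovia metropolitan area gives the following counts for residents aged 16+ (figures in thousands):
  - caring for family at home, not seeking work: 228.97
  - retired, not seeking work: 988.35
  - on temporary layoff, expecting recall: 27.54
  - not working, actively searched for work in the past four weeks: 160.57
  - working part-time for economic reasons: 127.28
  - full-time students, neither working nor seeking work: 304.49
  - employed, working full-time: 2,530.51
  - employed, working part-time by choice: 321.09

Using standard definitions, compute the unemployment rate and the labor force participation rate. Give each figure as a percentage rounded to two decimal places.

Unemployment rate ≈ 5.94%; labor force participation rate ≈ 67.54%.

Employed = 127.28 + 2,530.51 + 321.09 = 2,978.88 thousand (anyone who worked, including part-time for economic reasons, counts as employed).
Unemployed = 27.54 + 160.57 = 188.11 thousand (jobless and actively searching, or on temporary layoff).
Labor force = 2,978.88 + 188.11 = 3,166.99 thousand.
Not in labor force = 228.97 + 988.35 + 304.49 = 1,521.81 thousand (those not working and not actively searching are outside the labor force).
Civilian working-age population = 3,166.99 + 1,521.81 = 4,688.80 thousand.
Unemployment rate = 188.11 / 3,166.99 = 5.94%.
Labor force participation rate = 3,166.99 / 4,688.80 = 67.54%.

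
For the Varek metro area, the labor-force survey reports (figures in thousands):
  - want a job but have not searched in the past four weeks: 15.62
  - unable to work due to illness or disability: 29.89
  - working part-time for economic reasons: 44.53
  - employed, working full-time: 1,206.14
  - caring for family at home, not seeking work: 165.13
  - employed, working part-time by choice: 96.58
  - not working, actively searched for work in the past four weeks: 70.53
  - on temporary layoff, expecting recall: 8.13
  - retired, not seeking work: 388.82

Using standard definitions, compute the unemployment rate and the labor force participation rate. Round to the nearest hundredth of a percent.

Employed = 44.53 + 1,206.14 + 96.58 = 1,347.25 thousand (anyone who worked, including part-time for economic reasons, counts as employed).
Unemployed = 70.53 + 8.13 = 78.66 thousand (jobless and actively searching, or on temporary layoff).
Labor force = 1,347.25 + 78.66 = 1,425.91 thousand.
Not in labor force = 15.62 + 29.89 + 165.13 + 388.82 = 599.46 thousand (those not working and not actively searching are outside the labor force — including those who want a job but have given up searching).
Civilian working-age population = 1,425.91 + 599.46 = 2,025.37 thousand.
Unemployment rate = 78.66 / 1,425.91 = 5.52%.
Labor force participation rate = 1,425.91 / 2,025.37 = 70.40%.

Unemployment rate ≈ 5.52%; labor force participation rate ≈ 70.40%.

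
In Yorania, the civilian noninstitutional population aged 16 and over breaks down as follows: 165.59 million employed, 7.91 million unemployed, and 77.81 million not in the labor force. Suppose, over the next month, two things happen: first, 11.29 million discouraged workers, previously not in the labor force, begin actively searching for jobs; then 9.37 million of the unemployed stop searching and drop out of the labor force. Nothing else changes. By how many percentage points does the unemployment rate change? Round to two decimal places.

Initially, labor force = 165.59 + 7.91 = 173.50 million, so u = 7.91/173.50 = 4.56%.
After the first change, unemployed and labor force both rise by 11.29 → E = 165.59, U = 19.20, labor force = 184.79 million.
After the second change, unemployed and labor force both fall by 9.37 → E = 165.59, U = 9.83, labor force = 175.42 million.
New unemployment rate = 9.83 / 175.42 = 5.60%.
Change = 5.60% − 4.56% = +1.04 percentage points.

The unemployment rate changes by +1.04 percentage points.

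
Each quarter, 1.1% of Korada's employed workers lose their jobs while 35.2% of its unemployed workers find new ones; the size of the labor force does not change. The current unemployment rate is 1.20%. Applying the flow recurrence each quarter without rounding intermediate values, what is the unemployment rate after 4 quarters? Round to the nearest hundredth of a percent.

Unemployment rate after four quarters ≈ 2.73%.

With a fixed labor force, u_{t+1} = u_t + s·(1−u_t) − f·u_t = u_t·(1−s−f) + s.
Here 1−s−f = 0.637 and s = 0.011.
u_1 = 0.012000 × 0.637 + 0.011 = 0.018644.
u_2 = 0.018644 × 0.637 + 0.011 = 0.022876.
u_3 = 0.022876 × 0.637 + 0.011 = 0.025572.
u_4 = 0.025572 × 0.637 + 0.011 = 0.027289.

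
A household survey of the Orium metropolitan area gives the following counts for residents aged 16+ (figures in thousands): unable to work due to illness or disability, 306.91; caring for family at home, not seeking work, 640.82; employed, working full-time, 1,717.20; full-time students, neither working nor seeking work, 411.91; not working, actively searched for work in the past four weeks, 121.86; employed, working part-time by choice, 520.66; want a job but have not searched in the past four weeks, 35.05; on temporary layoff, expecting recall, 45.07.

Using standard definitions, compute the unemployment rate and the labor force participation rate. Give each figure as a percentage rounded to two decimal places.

Unemployment rate ≈ 6.94%; labor force participation rate ≈ 63.29%.

Employed = 1,717.20 + 520.66 = 2,237.86 thousand.
Unemployed = 121.86 + 45.07 = 166.93 thousand (jobless and actively searching, or on temporary layoff).
Labor force = 2,237.86 + 166.93 = 2,404.79 thousand.
Not in labor force = 306.91 + 640.82 + 411.91 + 35.05 = 1,394.69 thousand (those not working and not actively searching are outside the labor force — including those who want a job but have given up searching).
Civilian working-age population = 2,404.79 + 1,394.69 = 3,799.48 thousand.
Unemployment rate = 166.93 / 2,404.79 = 6.94%.
Labor force participation rate = 2,404.79 / 3,799.48 = 63.29%.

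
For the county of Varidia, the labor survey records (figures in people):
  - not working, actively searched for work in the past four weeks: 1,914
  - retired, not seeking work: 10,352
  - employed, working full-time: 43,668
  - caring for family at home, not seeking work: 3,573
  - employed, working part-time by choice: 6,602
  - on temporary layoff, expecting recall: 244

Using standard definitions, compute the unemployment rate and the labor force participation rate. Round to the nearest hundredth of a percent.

Employed = 43,668 + 6,602 = 50,270.
Unemployed = 1,914 + 244 = 2,158 (jobless and actively searching, or on temporary layoff).
Labor force = 50,270 + 2,158 = 52,428.
Not in labor force = 10,352 + 3,573 = 13,925 (those not working and not actively searching are outside the labor force).
Civilian working-age population = 52,428 + 13,925 = 66,353.
Unemployment rate = 2,158 / 52,428 = 4.12%.
Labor force participation rate = 52,428 / 66,353 = 79.01%.

Unemployment rate ≈ 4.12%; labor force participation rate ≈ 79.01%.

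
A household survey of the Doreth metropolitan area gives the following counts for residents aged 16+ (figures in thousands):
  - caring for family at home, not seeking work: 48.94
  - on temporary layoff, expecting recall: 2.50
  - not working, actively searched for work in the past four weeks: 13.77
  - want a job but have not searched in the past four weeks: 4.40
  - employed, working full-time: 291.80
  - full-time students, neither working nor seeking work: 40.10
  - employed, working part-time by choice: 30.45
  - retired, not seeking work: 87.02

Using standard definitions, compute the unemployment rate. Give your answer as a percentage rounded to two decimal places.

Unemployment rate ≈ 4.81%.

Employed = 291.80 + 30.45 = 322.25 thousand.
Unemployed = 2.50 + 13.77 = 16.27 thousand (jobless and actively searching, or on temporary layoff).
Labor force = 322.25 + 16.27 = 338.52 thousand.
Unemployment rate = 16.27 / 338.52 = 4.81%.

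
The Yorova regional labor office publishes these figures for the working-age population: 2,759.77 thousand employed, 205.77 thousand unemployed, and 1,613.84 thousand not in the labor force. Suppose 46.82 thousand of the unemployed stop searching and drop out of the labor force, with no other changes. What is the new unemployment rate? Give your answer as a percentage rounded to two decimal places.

New unemployment rate ≈ 5.45%.

Initially, labor force = 2,759.77 + 205.77 = 2,965.54 thousand, so u = 205.77/2,965.54 = 6.94%.
After the change, unemployed and labor force both fall by 46.82 → E = 2,759.77, U = 158.95, labor force = 2,918.72 thousand.
New unemployment rate = 158.95 / 2,918.72 = 5.45%.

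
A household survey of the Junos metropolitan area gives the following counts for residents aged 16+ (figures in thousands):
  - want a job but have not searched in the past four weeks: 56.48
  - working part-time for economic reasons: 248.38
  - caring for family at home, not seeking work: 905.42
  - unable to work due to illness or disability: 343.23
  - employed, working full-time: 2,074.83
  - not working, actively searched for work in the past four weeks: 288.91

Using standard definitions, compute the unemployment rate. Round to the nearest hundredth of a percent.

Unemployment rate ≈ 11.06%.

Employed = 248.38 + 2,074.83 = 2,323.21 thousand (anyone who worked, including part-time for economic reasons, counts as employed).
Unemployed = 288.91 thousand.
Labor force = 2,323.21 + 288.91 = 2,612.12 thousand.
Unemployment rate = 288.91 / 2,612.12 = 11.06%.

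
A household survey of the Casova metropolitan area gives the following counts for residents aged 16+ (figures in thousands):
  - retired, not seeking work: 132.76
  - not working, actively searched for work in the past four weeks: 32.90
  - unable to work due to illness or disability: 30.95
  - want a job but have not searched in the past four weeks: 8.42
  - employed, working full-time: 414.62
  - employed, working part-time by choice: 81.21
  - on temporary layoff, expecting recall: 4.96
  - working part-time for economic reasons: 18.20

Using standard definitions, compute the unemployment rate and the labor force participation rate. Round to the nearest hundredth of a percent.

Unemployment rate ≈ 6.86%; labor force participation rate ≈ 76.23%.

Employed = 414.62 + 81.21 + 18.20 = 514.03 thousand (anyone who worked, including part-time for economic reasons, counts as employed).
Unemployed = 32.90 + 4.96 = 37.86 thousand (jobless and actively searching, or on temporary layoff).
Labor force = 514.03 + 37.86 = 551.89 thousand.
Not in labor force = 132.76 + 30.95 + 8.42 = 172.13 thousand (those not working and not actively searching are outside the labor force — including those who want a job but have given up searching).
Civilian working-age population = 551.89 + 172.13 = 724.02 thousand.
Unemployment rate = 37.86 / 551.89 = 6.86%.
Labor force participation rate = 551.89 / 724.02 = 76.23%.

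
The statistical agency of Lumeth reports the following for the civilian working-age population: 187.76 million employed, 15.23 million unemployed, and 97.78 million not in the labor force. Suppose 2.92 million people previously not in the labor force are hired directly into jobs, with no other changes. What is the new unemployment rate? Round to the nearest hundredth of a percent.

Initially, labor force = 187.76 + 15.23 = 202.99 million, so u = 15.23/202.99 = 7.50%.
After the change, employed and labor force both rise by 2.92; unemployed unchanged → E = 190.68, U = 15.23, labor force = 205.91 million.
New unemployment rate = 15.23 / 205.91 = 7.40%.

New unemployment rate ≈ 7.40%.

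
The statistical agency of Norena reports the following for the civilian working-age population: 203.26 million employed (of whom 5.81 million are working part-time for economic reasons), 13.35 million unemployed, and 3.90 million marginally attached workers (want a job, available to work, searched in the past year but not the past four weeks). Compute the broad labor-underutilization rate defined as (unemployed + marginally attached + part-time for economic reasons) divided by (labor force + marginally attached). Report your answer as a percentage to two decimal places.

Broad underutilization rate ≈ 10.46%.

Labor force = 203.26 + 13.35 = 216.61 million.
Numerator = 13.35 + 3.90 + 5.81 = 23.06 million.
Denominator = 216.61 + 3.90 = 220.51 million.
Broad rate = 23.06 / 220.51 = 10.46%.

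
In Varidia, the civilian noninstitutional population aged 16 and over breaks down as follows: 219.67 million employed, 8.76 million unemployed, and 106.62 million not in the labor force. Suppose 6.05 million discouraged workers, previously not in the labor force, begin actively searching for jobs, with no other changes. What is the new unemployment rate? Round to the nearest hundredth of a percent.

Initially, labor force = 219.67 + 8.76 = 228.43 million, so u = 8.76/228.43 = 3.83%.
After the change, unemployed and labor force both rise by 6.05 → E = 219.67, U = 14.81, labor force = 234.48 million.
New unemployment rate = 14.81 / 234.48 = 6.32%.

New unemployment rate ≈ 6.32%.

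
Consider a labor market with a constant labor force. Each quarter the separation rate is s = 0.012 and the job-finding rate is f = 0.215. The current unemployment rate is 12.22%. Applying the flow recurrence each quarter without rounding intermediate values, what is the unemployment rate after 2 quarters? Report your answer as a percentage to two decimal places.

With a fixed labor force, u_{t+1} = u_t + s·(1−u_t) − f·u_t = u_t·(1−s−f) + s.
Here 1−s−f = 0.773 and s = 0.012.
u_1 = 0.122200 × 0.773 + 0.012 = 0.106461.
u_2 = 0.106461 × 0.773 + 0.012 = 0.094294.

Unemployment rate after two quarters ≈ 9.43%.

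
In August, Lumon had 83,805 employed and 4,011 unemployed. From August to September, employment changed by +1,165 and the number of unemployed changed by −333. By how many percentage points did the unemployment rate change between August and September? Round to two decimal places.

The unemployment rate changed by −0.42 percentage points.

August: labor force = 83,805 + 4,011 = 87,816; u = 4,011/87,816 = 4.57%.
September: labor force = 84,970 + 3,678 = 88,648; u = 3,678/88,648 = 4.15%.
Change = 4.15% − 4.57% = −0.42 pp.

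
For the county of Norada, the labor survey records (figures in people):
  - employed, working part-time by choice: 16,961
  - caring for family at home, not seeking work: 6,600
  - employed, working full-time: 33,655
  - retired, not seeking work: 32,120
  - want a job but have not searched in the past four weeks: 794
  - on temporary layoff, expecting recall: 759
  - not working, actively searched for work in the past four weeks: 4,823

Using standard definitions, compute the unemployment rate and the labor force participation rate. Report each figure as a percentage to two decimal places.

Employed = 16,961 + 33,655 = 50,616.
Unemployed = 759 + 4,823 = 5,582 (jobless and actively searching, or on temporary layoff).
Labor force = 50,616 + 5,582 = 56,198.
Not in labor force = 6,600 + 32,120 + 794 = 39,514 (those not working and not actively searching are outside the labor force — including those who want a job but have given up searching).
Civilian working-age population = 56,198 + 39,514 = 95,712.
Unemployment rate = 5,582 / 56,198 = 9.93%.
Labor force participation rate = 56,198 / 95,712 = 58.72%.

Unemployment rate ≈ 9.93%; labor force participation rate ≈ 58.72%.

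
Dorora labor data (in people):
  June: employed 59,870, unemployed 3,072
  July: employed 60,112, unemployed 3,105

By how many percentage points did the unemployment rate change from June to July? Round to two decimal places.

June: labor force = 59,870 + 3,072 = 62,942; u = 3,072/62,942 = 4.88%.
July: labor force = 60,112 + 3,105 = 63,217; u = 3,105/63,217 = 4.91%.
Change = 4.91% − 4.88% = +0.03 pp.

The unemployment rate changed by +0.03 percentage points.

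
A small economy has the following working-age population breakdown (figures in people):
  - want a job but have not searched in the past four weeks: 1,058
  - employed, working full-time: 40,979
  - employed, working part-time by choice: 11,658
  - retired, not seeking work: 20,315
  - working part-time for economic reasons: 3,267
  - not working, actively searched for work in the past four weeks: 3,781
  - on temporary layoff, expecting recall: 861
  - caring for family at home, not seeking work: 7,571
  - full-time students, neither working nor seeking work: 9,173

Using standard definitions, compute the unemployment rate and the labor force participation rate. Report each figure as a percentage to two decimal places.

Unemployment rate ≈ 7.67%; labor force participation rate ≈ 61.37%.

Employed = 40,979 + 11,658 + 3,267 = 55,904 (anyone who worked, including part-time for economic reasons, counts as employed).
Unemployed = 3,781 + 861 = 4,642 (jobless and actively searching, or on temporary layoff).
Labor force = 55,904 + 4,642 = 60,546.
Not in labor force = 1,058 + 20,315 + 7,571 + 9,173 = 38,117 (those not working and not actively searching are outside the labor force — including those who want a job but have given up searching).
Civilian working-age population = 60,546 + 38,117 = 98,663.
Unemployment rate = 4,642 / 60,546 = 7.67%.
Labor force participation rate = 60,546 / 98,663 = 61.37%.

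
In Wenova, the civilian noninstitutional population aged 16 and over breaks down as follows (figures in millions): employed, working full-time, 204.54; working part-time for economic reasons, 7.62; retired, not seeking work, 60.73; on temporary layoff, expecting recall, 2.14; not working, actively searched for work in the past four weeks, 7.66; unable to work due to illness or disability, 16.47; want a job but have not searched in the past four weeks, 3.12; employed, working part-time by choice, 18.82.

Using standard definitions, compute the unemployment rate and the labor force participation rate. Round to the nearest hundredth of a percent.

Unemployment rate ≈ 4.07%; labor force participation rate ≈ 74.99%.

Employed = 204.54 + 7.62 + 18.82 = 230.98 million (anyone who worked, including part-time for economic reasons, counts as employed).
Unemployed = 2.14 + 7.66 = 9.80 million (jobless and actively searching, or on temporary layoff).
Labor force = 230.98 + 9.80 = 240.78 million.
Not in labor force = 60.73 + 16.47 + 3.12 = 80.32 million (those not working and not actively searching are outside the labor force — including those who want a job but have given up searching).
Civilian working-age population = 240.78 + 80.32 = 321.10 million.
Unemployment rate = 9.80 / 240.78 = 4.07%.
Labor force participation rate = 240.78 / 321.10 = 74.99%.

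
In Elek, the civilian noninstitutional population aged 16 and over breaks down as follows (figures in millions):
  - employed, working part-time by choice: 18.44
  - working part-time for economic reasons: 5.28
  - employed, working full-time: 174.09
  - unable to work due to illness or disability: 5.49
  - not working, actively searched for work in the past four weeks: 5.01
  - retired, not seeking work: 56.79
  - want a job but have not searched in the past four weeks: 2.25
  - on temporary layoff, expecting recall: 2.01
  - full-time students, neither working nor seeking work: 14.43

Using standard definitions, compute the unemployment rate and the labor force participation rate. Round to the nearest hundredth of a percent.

Employed = 18.44 + 5.28 + 174.09 = 197.81 million (anyone who worked, including part-time for economic reasons, counts as employed).
Unemployed = 5.01 + 2.01 = 7.02 million (jobless and actively searching, or on temporary layoff).
Labor force = 197.81 + 7.02 = 204.83 million.
Not in labor force = 5.49 + 56.79 + 2.25 + 14.43 = 78.96 million (those not working and not actively searching are outside the labor force — including those who want a job but have given up searching).
Civilian working-age population = 204.83 + 78.96 = 283.79 million.
Unemployment rate = 7.02 / 204.83 = 3.43%.
Labor force participation rate = 204.83 / 283.79 = 72.18%.

Unemployment rate ≈ 3.43%; labor force participation rate ≈ 72.18%.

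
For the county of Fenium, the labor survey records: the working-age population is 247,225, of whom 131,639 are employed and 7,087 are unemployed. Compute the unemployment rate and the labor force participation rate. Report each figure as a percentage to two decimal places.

Unemployment rate ≈ 5.11%; labor force participation rate ≈ 56.11%.

Labor force = employed + unemployed = 131,639 + 7,087 = 138,726.
Unemployment rate = 7,087 / 138,726 = 5.11%.
Labor force participation rate = 138,726 / 247,225 = 56.11%.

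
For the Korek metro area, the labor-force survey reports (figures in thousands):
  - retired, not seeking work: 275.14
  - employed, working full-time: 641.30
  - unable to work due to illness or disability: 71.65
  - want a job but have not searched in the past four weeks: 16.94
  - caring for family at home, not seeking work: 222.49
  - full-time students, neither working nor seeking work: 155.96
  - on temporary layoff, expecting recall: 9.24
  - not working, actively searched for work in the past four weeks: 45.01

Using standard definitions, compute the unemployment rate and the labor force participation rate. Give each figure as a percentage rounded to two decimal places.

Employed = 641.30 thousand.
Unemployed = 9.24 + 45.01 = 54.25 thousand (jobless and actively searching, or on temporary layoff).
Labor force = 641.30 + 54.25 = 695.55 thousand.
Not in labor force = 275.14 + 71.65 + 16.94 + 222.49 + 155.96 = 742.18 thousand (those not working and not actively searching are outside the labor force — including those who want a job but have given up searching).
Civilian working-age population = 695.55 + 742.18 = 1,437.73 thousand.
Unemployment rate = 54.25 / 695.55 = 7.80%.
Labor force participation rate = 695.55 / 1,437.73 = 48.38%.

Unemployment rate ≈ 7.80%; labor force participation rate ≈ 48.38%.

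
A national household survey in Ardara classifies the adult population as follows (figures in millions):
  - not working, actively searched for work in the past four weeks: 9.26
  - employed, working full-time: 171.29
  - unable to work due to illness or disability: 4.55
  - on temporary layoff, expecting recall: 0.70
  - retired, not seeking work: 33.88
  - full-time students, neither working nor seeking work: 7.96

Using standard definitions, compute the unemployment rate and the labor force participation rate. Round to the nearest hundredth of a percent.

Employed = 171.29 million.
Unemployed = 9.26 + 0.70 = 9.96 million (jobless and actively searching, or on temporary layoff).
Labor force = 171.29 + 9.96 = 181.25 million.
Not in labor force = 4.55 + 33.88 + 7.96 = 46.39 million (those not working and not actively searching are outside the labor force).
Civilian working-age population = 181.25 + 46.39 = 227.64 million.
Unemployment rate = 9.96 / 181.25 = 5.50%.
Labor force participation rate = 181.25 / 227.64 = 79.62%.

Unemployment rate ≈ 5.50%; labor force participation rate ≈ 79.62%.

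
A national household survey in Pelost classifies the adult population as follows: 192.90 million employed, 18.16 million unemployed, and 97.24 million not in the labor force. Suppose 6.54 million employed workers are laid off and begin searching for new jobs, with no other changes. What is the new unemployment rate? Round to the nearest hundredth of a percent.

Initially, labor force = 192.90 + 18.16 = 211.06 million, so u = 18.16/211.06 = 8.60%.
After the change, employed falls and unemployed rises by 6.54; labor force unchanged → E = 186.36, U = 24.70, labor force = 211.06 million.
New unemployment rate = 24.70 / 211.06 = 11.70%.

New unemployment rate ≈ 11.70%.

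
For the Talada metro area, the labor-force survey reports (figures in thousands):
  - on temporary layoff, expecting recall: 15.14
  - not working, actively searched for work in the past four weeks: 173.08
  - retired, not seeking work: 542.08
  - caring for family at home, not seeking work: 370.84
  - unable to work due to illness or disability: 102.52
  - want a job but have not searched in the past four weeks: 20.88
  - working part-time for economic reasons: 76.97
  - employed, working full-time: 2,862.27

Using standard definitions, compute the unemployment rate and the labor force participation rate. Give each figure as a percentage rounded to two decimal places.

Unemployment rate ≈ 6.02%; labor force participation rate ≈ 75.11%.

Employed = 76.97 + 2,862.27 = 2,939.24 thousand (anyone who worked, including part-time for economic reasons, counts as employed).
Unemployed = 15.14 + 173.08 = 188.22 thousand (jobless and actively searching, or on temporary layoff).
Labor force = 2,939.24 + 188.22 = 3,127.46 thousand.
Not in labor force = 542.08 + 370.84 + 102.52 + 20.88 = 1,036.32 thousand (those not working and not actively searching are outside the labor force — including those who want a job but have given up searching).
Civilian working-age population = 3,127.46 + 1,036.32 = 4,163.78 thousand.
Unemployment rate = 188.22 / 3,127.46 = 6.02%.
Labor force participation rate = 3,127.46 / 4,163.78 = 75.11%.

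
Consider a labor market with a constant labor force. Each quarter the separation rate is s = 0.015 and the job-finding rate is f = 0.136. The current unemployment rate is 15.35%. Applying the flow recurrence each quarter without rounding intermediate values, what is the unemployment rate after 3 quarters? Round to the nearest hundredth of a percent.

Unemployment rate after three quarters ≈ 13.25%.

With a fixed labor force, u_{t+1} = u_t + s·(1−u_t) − f·u_t = u_t·(1−s−f) + s.
Here 1−s−f = 0.849 and s = 0.015.
u_1 = 0.153500 × 0.849 + 0.015 = 0.145321.
u_2 = 0.145321 × 0.849 + 0.015 = 0.138378.
u_3 = 0.138378 × 0.849 + 0.015 = 0.132483.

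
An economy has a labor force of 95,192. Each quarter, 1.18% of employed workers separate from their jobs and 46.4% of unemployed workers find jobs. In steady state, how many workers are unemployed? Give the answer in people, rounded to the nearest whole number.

Steady-state unemployment rate u* = s/(s+f) = 1.18/(1.18+46.4) = 0.024800.
Unemployed = u* × labor force = 0.024800 × 95,192 ≈ 2,361.

About 2,361 are unemployed in steady state.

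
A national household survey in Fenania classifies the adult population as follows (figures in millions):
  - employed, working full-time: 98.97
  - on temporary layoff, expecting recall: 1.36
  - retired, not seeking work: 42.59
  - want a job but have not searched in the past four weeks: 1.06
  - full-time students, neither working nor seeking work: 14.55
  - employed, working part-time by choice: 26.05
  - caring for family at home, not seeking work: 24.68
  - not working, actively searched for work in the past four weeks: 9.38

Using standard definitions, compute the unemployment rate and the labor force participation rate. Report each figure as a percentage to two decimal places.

Employed = 98.97 + 26.05 = 125.02 million.
Unemployed = 1.36 + 9.38 = 10.74 million (jobless and actively searching, or on temporary layoff).
Labor force = 125.02 + 10.74 = 135.76 million.
Not in labor force = 42.59 + 1.06 + 14.55 + 24.68 = 82.88 million (those not working and not actively searching are outside the labor force — including those who want a job but have given up searching).
Civilian working-age population = 135.76 + 82.88 = 218.64 million.
Unemployment rate = 10.74 / 135.76 = 7.91%.
Labor force participation rate = 135.76 / 218.64 = 62.09%.

Unemployment rate ≈ 7.91%; labor force participation rate ≈ 62.09%.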